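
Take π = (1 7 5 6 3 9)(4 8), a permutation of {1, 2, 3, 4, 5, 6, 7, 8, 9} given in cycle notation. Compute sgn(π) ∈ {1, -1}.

1

The cycle lengths are 6, 2, 1.
A cycle is odd iff its length is even; π has 2 even-length cycles, so sgn(π) = (−1)^2 and π is even.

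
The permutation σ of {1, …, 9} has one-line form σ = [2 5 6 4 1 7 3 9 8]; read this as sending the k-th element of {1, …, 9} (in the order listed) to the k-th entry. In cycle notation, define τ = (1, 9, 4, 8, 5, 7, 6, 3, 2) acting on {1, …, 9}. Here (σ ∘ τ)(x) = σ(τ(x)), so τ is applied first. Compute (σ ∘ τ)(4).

9

First apply τ: τ(4) = 8, then σ(8) = 9. Thus (σ ∘ τ)(4) = 9.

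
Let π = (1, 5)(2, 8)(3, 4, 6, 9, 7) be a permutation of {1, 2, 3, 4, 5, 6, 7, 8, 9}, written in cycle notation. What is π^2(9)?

3

9 lies in the 5-cycle (3, 4, 6, 9, 7).
Stepping 2 places around the cycle: 9 → 7 → 3.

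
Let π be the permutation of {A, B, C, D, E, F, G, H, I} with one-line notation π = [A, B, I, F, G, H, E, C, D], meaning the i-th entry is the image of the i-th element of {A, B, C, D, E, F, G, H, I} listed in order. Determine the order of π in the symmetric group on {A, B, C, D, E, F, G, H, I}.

10

Decomposing into disjoint cycles gives cycle lengths 5, 2, 1, 1.
The order is lcm(5, 2) = 10.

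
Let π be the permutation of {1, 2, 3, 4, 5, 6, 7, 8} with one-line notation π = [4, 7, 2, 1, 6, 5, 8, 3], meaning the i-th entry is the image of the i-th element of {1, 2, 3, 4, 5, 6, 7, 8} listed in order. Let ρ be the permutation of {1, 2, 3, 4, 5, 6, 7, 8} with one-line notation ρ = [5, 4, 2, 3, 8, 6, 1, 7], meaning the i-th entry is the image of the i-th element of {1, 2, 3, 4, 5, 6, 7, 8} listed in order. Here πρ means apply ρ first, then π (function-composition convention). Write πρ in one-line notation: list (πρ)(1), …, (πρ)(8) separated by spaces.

Chase each element through ρ then π: 1 → 5 → 6; 2 → 4 → 1; 3 → 2 → 7; 4 → 3 → 2; 5 → 8 → 3; 6 → 6 → 5; 7 → 1 → 4; 8 → 7 → 8.
Collecting the images, πρ = [6 1 7 2 3 5 4 8].

6 1 7 2 3 5 4 8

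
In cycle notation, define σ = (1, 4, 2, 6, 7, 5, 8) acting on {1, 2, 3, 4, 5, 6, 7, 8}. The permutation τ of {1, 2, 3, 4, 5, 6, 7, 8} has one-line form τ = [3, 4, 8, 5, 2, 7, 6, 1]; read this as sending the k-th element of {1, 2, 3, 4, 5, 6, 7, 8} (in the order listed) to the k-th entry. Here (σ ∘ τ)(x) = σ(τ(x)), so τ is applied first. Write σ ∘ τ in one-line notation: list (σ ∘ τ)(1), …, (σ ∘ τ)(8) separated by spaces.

3 2 1 8 6 5 7 4

Chase each element through τ then σ: 1 → 3 → 3; 2 → 4 → 2; 3 → 8 → 1; 4 → 5 → 8; 5 → 2 → 6; 6 → 7 → 5; 7 → 6 → 7; 8 → 1 → 4.
So σ ∘ τ in one-line form is 3 2 1 8 6 5 7 4.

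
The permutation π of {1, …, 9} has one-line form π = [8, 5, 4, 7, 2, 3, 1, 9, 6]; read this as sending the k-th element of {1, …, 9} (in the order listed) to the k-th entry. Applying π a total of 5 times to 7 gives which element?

3

Tracing 7 → 1 → … returns to 7 after 7 steps, so 7 lies in a 7-cycle (1, 8, 9, 6, 3, 4, 7).
Stepping 5 places around the cycle: 7 → 1 → 8 → 9 → 6 → 3.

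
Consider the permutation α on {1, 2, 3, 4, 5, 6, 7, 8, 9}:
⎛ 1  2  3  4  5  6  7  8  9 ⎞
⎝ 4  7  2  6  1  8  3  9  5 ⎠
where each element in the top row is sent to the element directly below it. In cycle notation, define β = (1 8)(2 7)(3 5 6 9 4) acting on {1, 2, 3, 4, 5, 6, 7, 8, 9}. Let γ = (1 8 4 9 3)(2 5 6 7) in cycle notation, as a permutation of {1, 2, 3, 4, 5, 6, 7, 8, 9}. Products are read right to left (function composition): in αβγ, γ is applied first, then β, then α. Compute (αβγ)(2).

Chase 2: γ(2) = 5; β(5) = 6; α(6) = 8. Hence (αβγ)(2) = 8.

8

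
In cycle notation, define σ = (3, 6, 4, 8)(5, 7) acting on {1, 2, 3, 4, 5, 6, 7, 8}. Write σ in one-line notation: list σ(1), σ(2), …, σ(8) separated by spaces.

Reading each image from the cycles: 1↦1, 2↦2, 3↦6, 4↦8, 5↦7, 6↦4, 7↦5, 8↦3.
So the one-line form is 1 2 6 8 7 4 5 3.

1 2 6 8 7 4 5 3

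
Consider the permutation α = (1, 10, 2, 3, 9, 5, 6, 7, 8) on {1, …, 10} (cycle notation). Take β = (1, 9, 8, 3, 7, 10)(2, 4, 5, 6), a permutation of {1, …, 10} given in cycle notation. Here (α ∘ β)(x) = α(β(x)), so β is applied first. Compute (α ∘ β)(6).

3

First apply β: β(6) = 2, then α(2) = 3. Thus (α ∘ β)(6) = 3.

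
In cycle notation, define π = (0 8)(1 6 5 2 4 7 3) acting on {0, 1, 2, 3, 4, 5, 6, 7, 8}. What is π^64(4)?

7

4 lies in the 7-cycle (1 6 5 2 4 7 3).
On a 7-cycle, π^7 is the identity, so π^64 = π^1 there (64 ≡ 1 mod 7).
Advancing 1 step from 4: 4 → 7.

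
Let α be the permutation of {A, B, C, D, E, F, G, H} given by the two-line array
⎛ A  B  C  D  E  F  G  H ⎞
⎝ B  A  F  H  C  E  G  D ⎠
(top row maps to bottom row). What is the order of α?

6

Decomposing into disjoint cycles gives cycle lengths 3, 2, 2, 1.
The order is lcm(3, 2, 2) = 6.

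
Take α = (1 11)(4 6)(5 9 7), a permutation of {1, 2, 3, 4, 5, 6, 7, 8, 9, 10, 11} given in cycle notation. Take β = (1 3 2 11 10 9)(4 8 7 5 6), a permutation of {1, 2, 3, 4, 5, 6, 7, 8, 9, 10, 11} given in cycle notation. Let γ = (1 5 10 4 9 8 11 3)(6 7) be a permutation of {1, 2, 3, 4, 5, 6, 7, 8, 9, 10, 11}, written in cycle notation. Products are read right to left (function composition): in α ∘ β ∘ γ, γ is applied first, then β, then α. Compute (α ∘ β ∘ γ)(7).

6

Apply the permutations in order: γ(7) = 6, then β(6) = 4, then α(4) = 6. So (α ∘ β ∘ γ)(7) = 6.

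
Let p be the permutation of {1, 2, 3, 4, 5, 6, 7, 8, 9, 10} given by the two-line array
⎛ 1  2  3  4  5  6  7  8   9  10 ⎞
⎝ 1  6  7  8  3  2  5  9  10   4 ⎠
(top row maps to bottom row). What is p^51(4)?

10

Tracing 4 → 8 → … returns to 4 after 4 steps, so 4 lies in a 4-cycle (4 8 9 10).
On a 4-cycle, p^4 is the identity, so p^51 = p^3 there (51 ≡ 3 mod 4).
Advancing 3 steps from 4: 4 → 8 → 9 → 10.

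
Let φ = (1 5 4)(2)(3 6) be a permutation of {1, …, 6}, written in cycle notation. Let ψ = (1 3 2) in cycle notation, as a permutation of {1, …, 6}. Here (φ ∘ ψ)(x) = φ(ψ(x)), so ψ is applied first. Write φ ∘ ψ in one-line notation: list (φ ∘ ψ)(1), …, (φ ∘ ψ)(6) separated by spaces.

Chase each element through ψ then φ: 1 → 3 → 6; 2 → 1 → 5; 3 → 2 → 2; 4 → 4 → 1; 5 → 5 → 4; 6 → 6 → 3.
Collecting the images, φ ∘ ψ = [6 5 2 1 4 3].

6 5 2 1 4 3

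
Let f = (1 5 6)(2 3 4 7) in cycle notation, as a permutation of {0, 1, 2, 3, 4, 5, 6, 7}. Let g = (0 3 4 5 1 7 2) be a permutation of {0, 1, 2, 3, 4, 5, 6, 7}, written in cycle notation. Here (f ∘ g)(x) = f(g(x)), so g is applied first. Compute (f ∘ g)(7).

g(7) = 2, then f(2) = 3; composing gives (f ∘ g)(7) = 3.

3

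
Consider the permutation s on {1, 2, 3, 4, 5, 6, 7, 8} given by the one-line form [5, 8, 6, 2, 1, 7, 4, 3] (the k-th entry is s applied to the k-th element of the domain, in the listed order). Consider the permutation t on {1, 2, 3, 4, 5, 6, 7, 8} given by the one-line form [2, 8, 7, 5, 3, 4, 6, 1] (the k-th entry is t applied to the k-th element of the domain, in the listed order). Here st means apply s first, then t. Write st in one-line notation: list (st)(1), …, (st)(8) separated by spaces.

3 1 4 8 2 6 5 7

For each element, apply s then t: 1 → 5 → 3; 2 → 8 → 1; 3 → 6 → 4; 4 → 2 → 8; 5 → 1 → 2; 6 → 7 → 6; 7 → 4 → 5; 8 → 3 → 7.
So st in one-line form is 3 1 4 8 2 6 5 7.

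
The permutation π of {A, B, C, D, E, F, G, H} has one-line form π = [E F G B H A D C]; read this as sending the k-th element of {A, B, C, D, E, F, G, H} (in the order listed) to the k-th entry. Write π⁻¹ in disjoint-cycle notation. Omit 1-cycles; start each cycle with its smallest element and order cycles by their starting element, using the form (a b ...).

(A F B D G C H E)

The cycle decomposition of π is (A E H C G D B F).
The inverse reverses every cycle; in canonical form, π⁻¹ = (A F B D G C H E).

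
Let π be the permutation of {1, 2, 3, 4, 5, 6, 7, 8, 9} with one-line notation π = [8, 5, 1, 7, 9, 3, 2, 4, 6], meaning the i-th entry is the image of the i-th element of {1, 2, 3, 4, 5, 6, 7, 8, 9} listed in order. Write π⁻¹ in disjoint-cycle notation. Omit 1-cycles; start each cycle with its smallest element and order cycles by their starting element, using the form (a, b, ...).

The cycle decomposition of π is (1, 8, 4, 7, 2, 5, 9, 6, 3).
Reversing each cycle (and rotating so the smallest element leads) gives π⁻¹ = (1, 3, 6, 9, 5, 2, 7, 4, 8).

(1, 3, 6, 9, 5, 2, 7, 4, 8)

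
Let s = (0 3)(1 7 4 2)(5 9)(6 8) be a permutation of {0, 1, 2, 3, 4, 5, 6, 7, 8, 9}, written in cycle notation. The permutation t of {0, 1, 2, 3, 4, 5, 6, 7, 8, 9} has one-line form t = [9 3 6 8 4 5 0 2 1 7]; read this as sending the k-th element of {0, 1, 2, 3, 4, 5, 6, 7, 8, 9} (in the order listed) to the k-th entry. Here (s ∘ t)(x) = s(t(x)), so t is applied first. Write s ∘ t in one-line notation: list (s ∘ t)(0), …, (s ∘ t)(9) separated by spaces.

For each element, apply t then s: 0 → 9 → 5; 1 → 3 → 0; 2 → 6 → 8; 3 → 8 → 6; 4 → 4 → 2; 5 → 5 → 9; 6 → 0 → 3; 7 → 2 → 1; 8 → 1 → 7; 9 → 7 → 4.
Collecting the images, s ∘ t = [5 0 8 6 2 9 3 1 7 4].

5 0 8 6 2 9 3 1 7 4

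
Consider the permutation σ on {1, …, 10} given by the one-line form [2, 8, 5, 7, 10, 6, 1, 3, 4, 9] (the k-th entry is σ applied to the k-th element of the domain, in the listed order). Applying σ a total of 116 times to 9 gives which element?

Tracing 9 → 4 → … returns to 9 after 9 steps, so 9 lies in a 9-cycle (1, 2, 8, 3, 5, 10, 9, 4, 7).
On a 9-cycle, σ^9 is the identity, so σ^116 = σ^8 there (116 ≡ 8 mod 9).
Advancing 8 steps from 9: 9 → 4 → 7 → 1 → 2 → 8 → 3 → 5 → 10.

10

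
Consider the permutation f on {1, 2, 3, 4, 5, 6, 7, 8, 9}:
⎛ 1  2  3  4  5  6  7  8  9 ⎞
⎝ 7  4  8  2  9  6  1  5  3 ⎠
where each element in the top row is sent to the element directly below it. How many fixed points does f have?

1

The fixed points (elements with f(x) = x) are {6}, so there is 1.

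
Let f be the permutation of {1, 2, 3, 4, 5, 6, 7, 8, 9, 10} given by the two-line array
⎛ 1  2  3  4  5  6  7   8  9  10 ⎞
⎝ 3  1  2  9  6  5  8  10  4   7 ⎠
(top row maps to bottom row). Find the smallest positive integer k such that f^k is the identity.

6

The disjoint-cycle form of f has cycle lengths 3, 3, 2, 2.
The order of f is the least common multiple of its cycle lengths: lcm(3, 3, 2, 2) = 6.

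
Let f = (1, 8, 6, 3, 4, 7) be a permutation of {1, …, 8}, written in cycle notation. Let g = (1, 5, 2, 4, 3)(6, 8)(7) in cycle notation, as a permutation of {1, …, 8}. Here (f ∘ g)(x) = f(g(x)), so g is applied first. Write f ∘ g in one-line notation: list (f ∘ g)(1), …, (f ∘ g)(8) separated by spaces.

Chase each element through g then f: 1 → 5 → 5; 2 → 4 → 7; 3 → 1 → 8; 4 → 3 → 4; 5 → 2 → 2; 6 → 8 → 6; 7 → 7 → 1; 8 → 6 → 3.
Collecting the images, f ∘ g = [5 7 8 4 2 6 1 3].

5 7 8 4 2 6 1 3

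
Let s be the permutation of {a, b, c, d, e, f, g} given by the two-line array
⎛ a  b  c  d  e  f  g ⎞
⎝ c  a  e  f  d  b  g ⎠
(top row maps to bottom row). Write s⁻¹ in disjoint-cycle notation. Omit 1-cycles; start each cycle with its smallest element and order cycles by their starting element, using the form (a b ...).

(a b f d e c)

First write s in disjoint cycles: (a c e d f b).
Reversing each cycle (and rotating so the smallest element leads) gives s⁻¹ = (a b f d e c).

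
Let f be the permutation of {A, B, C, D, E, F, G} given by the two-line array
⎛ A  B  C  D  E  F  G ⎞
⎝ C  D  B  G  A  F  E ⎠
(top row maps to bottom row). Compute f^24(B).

B

Tracing B → D → … returns to B after 6 steps, so B lies in a 6-cycle (A, C, B, D, G, E).
Powers repeat with period 6 on this cycle, and 24 mod 6 = 0, so f^24(B) = f^0(B).
So f^24(B) = B.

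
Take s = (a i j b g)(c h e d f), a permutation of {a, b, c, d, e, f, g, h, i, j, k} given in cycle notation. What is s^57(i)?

b

i lies in the 5-cycle (a i j b g).
Powers repeat with period 5 on this cycle, and 57 mod 5 = 2, so s^57(i) = s^2(i).
Stepping 2 places around the cycle: i → j → b.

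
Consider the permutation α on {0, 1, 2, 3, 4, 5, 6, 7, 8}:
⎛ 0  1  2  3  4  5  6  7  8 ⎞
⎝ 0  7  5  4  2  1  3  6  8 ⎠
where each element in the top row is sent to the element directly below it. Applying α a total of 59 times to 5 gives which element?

Tracing 5 → 1 → … returns to 5 after 7 steps, so 5 lies in a 7-cycle (1 7 6 3 4 2 5).
Powers repeat with period 7 on this cycle, and 59 mod 7 = 3, so α^59(5) = α^3(5).
Stepping 3 places around the cycle: 5 → 1 → 7 → 6.

6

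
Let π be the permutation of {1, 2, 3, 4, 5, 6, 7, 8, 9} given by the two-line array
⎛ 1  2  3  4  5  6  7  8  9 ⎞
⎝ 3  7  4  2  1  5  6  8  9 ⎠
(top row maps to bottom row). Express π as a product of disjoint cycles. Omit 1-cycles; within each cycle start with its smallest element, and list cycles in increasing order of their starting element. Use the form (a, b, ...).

(1, 3, 4, 2, 7, 6, 5)

Start at 1 and follow images: 1 → 3 → 4 → 2 → 7 → 6 → 5 → 1, giving the cycle (1, 3, 4, 2, 7, 6, 5).
Repeating from the next unused element and collecting all non-trivial cycles gives (1, 3, 4, 2, 7, 6, 5).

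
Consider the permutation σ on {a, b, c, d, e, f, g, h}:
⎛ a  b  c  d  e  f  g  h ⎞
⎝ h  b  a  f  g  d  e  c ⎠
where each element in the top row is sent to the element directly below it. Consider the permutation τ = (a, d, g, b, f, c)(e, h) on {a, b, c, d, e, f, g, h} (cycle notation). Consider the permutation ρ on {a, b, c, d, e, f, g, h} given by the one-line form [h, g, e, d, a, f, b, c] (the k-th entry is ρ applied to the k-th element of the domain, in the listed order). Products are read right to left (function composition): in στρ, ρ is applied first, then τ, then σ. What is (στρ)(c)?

Chase c: ρ(c) = e; τ(e) = h; σ(h) = c. Hence (στρ)(c) = c.

c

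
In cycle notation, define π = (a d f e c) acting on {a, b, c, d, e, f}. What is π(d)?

f

Within (a d f e c), d ↦ f.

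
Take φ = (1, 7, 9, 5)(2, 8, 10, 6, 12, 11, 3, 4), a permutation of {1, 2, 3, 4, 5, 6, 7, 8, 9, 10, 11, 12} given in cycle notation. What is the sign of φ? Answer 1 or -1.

The cycle lengths are 8, 4.
A cycle is odd iff its length is even; φ has 2 even-length cycles, so sgn(φ) = (−1)^2 and φ is even.

1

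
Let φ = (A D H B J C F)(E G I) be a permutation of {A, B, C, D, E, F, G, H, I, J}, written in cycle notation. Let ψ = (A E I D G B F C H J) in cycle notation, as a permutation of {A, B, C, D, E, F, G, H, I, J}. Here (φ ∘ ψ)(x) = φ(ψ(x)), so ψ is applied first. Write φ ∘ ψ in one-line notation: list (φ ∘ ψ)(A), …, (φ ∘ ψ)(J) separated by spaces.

(φ ∘ ψ)(x) = φ(ψ(x)). Computing each image: φ(ψ(A)) = φ(E) = G, φ(ψ(B)) = φ(F) = A, φ(ψ(C)) = φ(H) = B, φ(ψ(D)) = φ(G) = I, φ(ψ(E)) = φ(I) = E, φ(ψ(F)) = φ(C) = F, φ(ψ(G)) = φ(B) = J, φ(ψ(H)) = φ(J) = C, φ(ψ(I)) = φ(D) = H, φ(ψ(J)) = φ(A) = D.
Hence φ ∘ ψ = [G A B I E F J C H D].

G A B I E F J C H D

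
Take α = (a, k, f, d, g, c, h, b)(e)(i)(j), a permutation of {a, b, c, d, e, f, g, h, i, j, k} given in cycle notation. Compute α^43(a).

a lies in the 8-cycle (a, k, f, d, g, c, h, b).
Since the cycle has length 8, α^43 acts on it the same as α^3 (43 mod 8 = 3).
Advancing 3 steps from a: a → k → f → d.

d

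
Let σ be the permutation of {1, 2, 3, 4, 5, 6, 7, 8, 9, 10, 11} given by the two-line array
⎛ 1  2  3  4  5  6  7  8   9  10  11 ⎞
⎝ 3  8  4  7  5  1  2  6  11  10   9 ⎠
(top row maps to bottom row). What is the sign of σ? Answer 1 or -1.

-1

In disjoint-cycle form the cycle lengths are 7, 2, 1, 1.
A cycle of length ℓ contributes ℓ−1 transpositions, so σ is a product of 6 + 1 = 7 transpositions — odd.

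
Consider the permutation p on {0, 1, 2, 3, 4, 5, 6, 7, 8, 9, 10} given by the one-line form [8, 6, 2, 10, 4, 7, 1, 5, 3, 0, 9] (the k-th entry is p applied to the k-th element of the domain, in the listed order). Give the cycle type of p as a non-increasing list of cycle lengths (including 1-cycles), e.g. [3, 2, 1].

[5, 2, 2, 1, 1]

The disjoint cycles are (0, 8, 3, 10, 9)(1, 6)(2)(4)(5, 7), with lengths 5, 2, 2, 1, 1 in non-increasing order.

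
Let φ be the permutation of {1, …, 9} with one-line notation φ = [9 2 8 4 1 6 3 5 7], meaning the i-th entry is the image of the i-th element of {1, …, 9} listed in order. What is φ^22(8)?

7

Tracing 8 → 5 → … returns to 8 after 6 steps, so 8 lies in a 6-cycle (1, 9, 7, 3, 8, 5).
On a 6-cycle, φ^6 is the identity, so φ^22 = φ^4 there (22 ≡ 4 mod 6).
Advancing 4 steps from 8: 8 → 5 → 1 → 9 → 7.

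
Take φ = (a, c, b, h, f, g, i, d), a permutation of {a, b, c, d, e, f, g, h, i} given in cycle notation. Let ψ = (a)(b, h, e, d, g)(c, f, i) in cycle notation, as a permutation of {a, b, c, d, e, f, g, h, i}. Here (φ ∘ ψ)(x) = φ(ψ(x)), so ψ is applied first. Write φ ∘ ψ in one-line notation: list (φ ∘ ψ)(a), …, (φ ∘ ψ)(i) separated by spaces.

(φ ∘ ψ)(x) = φ(ψ(x)). Computing each image: φ(ψ(a)) = φ(a) = c, φ(ψ(b)) = φ(h) = f, φ(ψ(c)) = φ(f) = g, φ(ψ(d)) = φ(g) = i, φ(ψ(e)) = φ(d) = a, φ(ψ(f)) = φ(i) = d, φ(ψ(g)) = φ(b) = h, φ(ψ(h)) = φ(e) = e, φ(ψ(i)) = φ(c) = b.
Hence φ ∘ ψ = [c f g i a d h e b].

c f g i a d h e b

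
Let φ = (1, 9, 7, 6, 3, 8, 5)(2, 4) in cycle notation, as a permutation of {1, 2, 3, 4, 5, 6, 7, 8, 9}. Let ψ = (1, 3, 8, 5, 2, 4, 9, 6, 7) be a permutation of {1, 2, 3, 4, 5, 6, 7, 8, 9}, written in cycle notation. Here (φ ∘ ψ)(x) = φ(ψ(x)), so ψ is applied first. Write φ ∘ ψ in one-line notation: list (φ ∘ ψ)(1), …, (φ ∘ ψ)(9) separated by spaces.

8 2 5 7 4 6 9 1 3

(φ ∘ ψ)(x) = φ(ψ(x)). Computing each image: φ(ψ(1)) = φ(3) = 8, φ(ψ(2)) = φ(4) = 2, φ(ψ(3)) = φ(8) = 5, φ(ψ(4)) = φ(9) = 7, φ(ψ(5)) = φ(2) = 4, φ(ψ(6)) = φ(7) = 6, φ(ψ(7)) = φ(1) = 9, φ(ψ(8)) = φ(5) = 1, φ(ψ(9)) = φ(6) = 3.
Hence φ ∘ ψ = [8 2 5 7 4 6 9 1 3].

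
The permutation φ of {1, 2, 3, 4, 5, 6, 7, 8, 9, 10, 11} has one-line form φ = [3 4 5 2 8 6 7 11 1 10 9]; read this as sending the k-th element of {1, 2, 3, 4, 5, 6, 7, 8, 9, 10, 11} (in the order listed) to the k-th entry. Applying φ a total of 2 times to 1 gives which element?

Tracing 1 → 3 → … returns to 1 after 6 steps, so 1 lies in a 6-cycle (1, 3, 5, 8, 11, 9).
Advancing 2 steps from 1: 1 → 3 → 5.

5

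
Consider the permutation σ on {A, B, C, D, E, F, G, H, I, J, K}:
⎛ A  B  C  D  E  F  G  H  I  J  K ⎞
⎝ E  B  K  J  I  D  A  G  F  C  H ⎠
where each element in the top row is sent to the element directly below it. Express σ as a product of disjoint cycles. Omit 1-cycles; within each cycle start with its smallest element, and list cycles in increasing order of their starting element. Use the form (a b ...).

(A E I F D J C K H G)

Iterating σ from A gives A → E → I → F → D → J → C → K → H → G → A; that is the 10-cycle (A E I F D J C K H G).
Repeating from the next unused element and collecting all non-trivial cycles gives (A E I F D J C K H G).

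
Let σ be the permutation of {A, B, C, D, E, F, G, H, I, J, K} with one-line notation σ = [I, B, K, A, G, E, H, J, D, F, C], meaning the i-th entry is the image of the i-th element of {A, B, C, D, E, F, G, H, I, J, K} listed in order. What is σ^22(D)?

Tracing D → A → … returns to D after 3 steps, so D lies in a 3-cycle (A, I, D).
On a 3-cycle, σ^3 is the identity, so σ^22 = σ^1 there (22 ≡ 1 mod 3).
Advancing 1 step from D: D → A.

A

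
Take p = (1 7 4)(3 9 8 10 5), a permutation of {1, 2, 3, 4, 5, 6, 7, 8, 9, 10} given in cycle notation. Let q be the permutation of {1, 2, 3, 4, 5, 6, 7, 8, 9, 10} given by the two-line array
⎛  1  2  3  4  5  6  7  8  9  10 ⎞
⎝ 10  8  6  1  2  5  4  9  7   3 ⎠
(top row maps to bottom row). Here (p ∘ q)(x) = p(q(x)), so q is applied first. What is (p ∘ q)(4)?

(p ∘ q)(4) = p(q(4)). q(4) = 1, then p(1) = 7. So (p ∘ q)(4) = 7.

7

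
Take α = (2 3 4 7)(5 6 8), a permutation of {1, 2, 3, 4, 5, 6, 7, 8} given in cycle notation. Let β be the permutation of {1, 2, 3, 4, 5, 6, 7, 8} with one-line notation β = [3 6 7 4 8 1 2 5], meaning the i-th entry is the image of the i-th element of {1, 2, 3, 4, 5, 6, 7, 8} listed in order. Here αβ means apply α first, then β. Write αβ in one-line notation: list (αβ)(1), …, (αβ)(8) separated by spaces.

3 7 4 2 1 5 6 8

(αβ)(x) = β(α(x)). Computing each image: β(α(1)) = β(1) = 3, β(α(2)) = β(3) = 7, β(α(3)) = β(4) = 4, β(α(4)) = β(7) = 2, β(α(5)) = β(6) = 1, β(α(6)) = β(8) = 5, β(α(7)) = β(2) = 6, β(α(8)) = β(5) = 8.
Hence αβ = [3 7 4 2 1 5 6 8].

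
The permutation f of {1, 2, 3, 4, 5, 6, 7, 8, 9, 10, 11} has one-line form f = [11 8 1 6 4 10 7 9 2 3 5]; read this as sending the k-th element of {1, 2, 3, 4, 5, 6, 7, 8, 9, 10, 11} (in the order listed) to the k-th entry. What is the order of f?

21

Decomposing into disjoint cycles gives cycle lengths 7, 3, 1.
Since disjoint cycles commute, ord(f) = lcm(7, 3) = 21.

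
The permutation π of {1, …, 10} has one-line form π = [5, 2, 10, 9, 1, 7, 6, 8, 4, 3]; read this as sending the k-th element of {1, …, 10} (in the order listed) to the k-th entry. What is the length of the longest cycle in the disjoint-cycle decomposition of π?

2

Decomposing into disjoint cycles gives (1, 5)(3, 10)(4, 9)(6, 7); the longest has length 2.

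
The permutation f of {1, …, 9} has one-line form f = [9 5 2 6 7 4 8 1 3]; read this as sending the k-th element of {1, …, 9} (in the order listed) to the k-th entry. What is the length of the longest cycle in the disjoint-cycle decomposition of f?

Decomposing into disjoint cycles gives (1 9 3 2 5 7 8)(4 6); the longest has length 7.

7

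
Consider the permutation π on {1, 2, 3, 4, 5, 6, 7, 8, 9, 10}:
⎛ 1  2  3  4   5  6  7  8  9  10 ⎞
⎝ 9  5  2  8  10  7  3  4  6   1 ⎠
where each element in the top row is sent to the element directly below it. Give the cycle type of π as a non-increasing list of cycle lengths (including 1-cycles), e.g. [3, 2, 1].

[8, 2]

The disjoint cycles are (1, 9, 6, 7, 3, 2, 5, 10)(4, 8), with lengths 8, 2 in non-increasing order.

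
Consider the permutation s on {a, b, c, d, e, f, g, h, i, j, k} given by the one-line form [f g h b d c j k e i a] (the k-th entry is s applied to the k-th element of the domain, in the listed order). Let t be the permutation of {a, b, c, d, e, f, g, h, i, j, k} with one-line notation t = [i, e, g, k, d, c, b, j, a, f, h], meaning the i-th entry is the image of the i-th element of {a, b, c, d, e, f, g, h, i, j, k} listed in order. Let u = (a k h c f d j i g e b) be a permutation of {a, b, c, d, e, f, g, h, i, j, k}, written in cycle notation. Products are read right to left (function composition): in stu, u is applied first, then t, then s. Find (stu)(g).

b

(stu)(g) = s(t(u(g))). u(g) = e, then t(e) = d, then s(d) = b, so the result is b.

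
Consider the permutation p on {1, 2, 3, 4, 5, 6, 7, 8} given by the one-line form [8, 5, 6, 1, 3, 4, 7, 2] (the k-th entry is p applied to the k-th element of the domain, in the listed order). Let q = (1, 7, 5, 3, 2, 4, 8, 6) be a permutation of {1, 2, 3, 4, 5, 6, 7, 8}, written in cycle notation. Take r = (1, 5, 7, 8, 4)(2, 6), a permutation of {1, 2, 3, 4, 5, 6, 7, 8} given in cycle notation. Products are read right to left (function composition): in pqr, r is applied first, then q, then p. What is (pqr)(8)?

2

Chase 8: r(8) = 4; q(4) = 8; p(8) = 2. Hence (pqr)(8) = 2.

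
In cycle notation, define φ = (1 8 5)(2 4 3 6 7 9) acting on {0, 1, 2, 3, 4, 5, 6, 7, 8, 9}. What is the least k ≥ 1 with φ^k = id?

The disjoint cycles have lengths 6, 3, 1.
Since disjoint cycles commute, ord(φ) = lcm(6, 3) = 6.

6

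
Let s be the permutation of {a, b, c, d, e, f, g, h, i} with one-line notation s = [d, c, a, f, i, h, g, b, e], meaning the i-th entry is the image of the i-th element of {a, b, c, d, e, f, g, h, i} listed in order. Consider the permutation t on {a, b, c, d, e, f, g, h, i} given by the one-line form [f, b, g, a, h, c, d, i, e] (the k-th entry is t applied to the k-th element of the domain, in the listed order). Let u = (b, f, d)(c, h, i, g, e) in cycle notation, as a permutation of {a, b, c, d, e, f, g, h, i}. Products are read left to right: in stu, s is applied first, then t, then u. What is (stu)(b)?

e

Apply the permutations in order: s(b) = c, then t(c) = g, then u(g) = e. So (stu)(b) = e.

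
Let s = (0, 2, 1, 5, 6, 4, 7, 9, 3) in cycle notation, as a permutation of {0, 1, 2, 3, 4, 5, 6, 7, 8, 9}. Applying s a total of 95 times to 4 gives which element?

4 lies in the 9-cycle (0, 2, 1, 5, 6, 4, 7, 9, 3).
Since the cycle has length 9, s^95 acts on it the same as s^5 (95 mod 9 = 5).
Advancing 5 steps from 4: 4 → 7 → 9 → 3 → 0 → 2.

2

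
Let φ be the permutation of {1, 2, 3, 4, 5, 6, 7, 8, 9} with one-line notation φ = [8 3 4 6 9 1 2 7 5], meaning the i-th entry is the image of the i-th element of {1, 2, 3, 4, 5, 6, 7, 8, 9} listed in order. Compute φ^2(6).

Tracing 6 → 1 → … returns to 6 after 7 steps, so 6 lies in a 7-cycle (1, 8, 7, 2, 3, 4, 6).
Stepping 2 places around the cycle: 6 → 1 → 8.

8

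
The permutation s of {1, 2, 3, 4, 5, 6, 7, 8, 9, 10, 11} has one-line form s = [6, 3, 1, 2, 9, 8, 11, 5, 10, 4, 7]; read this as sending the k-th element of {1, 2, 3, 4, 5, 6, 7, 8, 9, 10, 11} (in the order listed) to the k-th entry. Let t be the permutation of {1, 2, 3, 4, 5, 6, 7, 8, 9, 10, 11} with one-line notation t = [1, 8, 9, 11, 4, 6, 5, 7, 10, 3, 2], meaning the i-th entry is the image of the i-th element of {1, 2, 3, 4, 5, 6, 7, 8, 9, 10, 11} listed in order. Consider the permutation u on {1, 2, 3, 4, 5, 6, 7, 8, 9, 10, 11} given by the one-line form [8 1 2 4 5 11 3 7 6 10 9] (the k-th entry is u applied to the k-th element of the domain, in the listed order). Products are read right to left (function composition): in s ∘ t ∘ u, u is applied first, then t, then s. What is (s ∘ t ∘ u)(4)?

7

Apply the permutations in order: u(4) = 4, then t(4) = 11, then s(11) = 7. So (s ∘ t ∘ u)(4) = 7.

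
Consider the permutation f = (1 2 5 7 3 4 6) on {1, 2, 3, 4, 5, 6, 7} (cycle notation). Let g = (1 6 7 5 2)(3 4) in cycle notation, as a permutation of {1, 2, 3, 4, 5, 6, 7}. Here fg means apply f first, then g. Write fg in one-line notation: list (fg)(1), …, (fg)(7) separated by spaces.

1 2 3 7 5 6 4

Chase each element through f then g: 1 → 2 → 1; 2 → 5 → 2; 3 → 4 → 3; 4 → 6 → 7; 5 → 7 → 5; 6 → 1 → 6; 7 → 3 → 4.
Collecting the images, fg = [1 2 3 7 5 6 4].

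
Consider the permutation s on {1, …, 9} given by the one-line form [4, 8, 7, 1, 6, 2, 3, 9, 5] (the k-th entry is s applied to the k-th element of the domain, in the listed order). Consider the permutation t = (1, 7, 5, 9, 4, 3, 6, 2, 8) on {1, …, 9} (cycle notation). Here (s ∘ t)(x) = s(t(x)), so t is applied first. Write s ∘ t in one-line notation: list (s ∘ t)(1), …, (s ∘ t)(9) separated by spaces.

(s ∘ t)(x) = s(t(x)). Computing each image: s(t(1)) = s(7) = 3, s(t(2)) = s(8) = 9, s(t(3)) = s(6) = 2, s(t(4)) = s(3) = 7, s(t(5)) = s(9) = 5, s(t(6)) = s(2) = 8, s(t(7)) = s(5) = 6, s(t(8)) = s(1) = 4, s(t(9)) = s(4) = 1.
Hence s ∘ t = [3 9 2 7 5 8 6 4 1].

3 9 2 7 5 8 6 4 1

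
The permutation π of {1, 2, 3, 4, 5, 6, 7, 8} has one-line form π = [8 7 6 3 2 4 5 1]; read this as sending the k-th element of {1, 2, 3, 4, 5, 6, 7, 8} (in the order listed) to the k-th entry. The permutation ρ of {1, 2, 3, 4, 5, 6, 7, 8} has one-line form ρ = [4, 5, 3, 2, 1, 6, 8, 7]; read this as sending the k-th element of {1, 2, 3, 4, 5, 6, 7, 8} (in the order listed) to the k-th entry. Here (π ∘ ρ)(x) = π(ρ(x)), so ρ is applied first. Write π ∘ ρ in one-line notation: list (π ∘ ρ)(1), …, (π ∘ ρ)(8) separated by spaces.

For each element, apply ρ then π: 1 → 4 → 3; 2 → 5 → 2; 3 → 3 → 6; 4 → 2 → 7; 5 → 1 → 8; 6 → 6 → 4; 7 → 8 → 1; 8 → 7 → 5.
So π ∘ ρ in one-line form is 3 2 6 7 8 4 1 5.

3 2 6 7 8 4 1 5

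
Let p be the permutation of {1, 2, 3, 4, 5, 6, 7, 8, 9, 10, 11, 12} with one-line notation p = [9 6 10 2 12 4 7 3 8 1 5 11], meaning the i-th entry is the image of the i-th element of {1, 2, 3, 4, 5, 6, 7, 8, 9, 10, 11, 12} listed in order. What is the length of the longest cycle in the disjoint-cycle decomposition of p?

5

Decomposing into disjoint cycles gives (1 9 8 3 10)(2 6 4)(5 12 11); the longest has length 5.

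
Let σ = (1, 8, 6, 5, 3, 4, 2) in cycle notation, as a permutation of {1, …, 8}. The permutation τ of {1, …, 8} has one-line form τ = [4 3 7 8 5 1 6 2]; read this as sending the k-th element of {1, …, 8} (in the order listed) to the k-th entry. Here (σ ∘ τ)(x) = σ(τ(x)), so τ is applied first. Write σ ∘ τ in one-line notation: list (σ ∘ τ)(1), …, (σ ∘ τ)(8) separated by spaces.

2 4 7 6 3 8 5 1

Chase each element through τ then σ: 1 → 4 → 2; 2 → 3 → 4; 3 → 7 → 7; 4 → 8 → 6; 5 → 5 → 3; 6 → 1 → 8; 7 → 6 → 5; 8 → 2 → 1.
So σ ∘ τ in one-line form is 2 4 7 6 3 8 5 1.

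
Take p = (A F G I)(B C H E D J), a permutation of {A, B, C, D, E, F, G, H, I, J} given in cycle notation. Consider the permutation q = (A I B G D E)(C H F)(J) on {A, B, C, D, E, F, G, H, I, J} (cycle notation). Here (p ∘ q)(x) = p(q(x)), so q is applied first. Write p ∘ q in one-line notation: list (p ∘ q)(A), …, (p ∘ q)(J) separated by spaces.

A I E D F H J G C B

Chase each element through q then p: A → I → A; B → G → I; C → H → E; D → E → D; E → A → F; F → C → H; G → D → J; H → F → G; I → B → C; J → J → B.
So p ∘ q in one-line form is A I E D F H J G C B.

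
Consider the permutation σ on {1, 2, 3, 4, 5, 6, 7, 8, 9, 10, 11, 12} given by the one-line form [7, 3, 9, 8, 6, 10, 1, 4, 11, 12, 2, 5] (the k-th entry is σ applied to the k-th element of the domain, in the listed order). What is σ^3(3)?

Tracing 3 → 9 → … returns to 3 after 4 steps, so 3 lies in a 4-cycle (2, 3, 9, 11).
Stepping 3 places around the cycle: 3 → 9 → 11 → 2.

2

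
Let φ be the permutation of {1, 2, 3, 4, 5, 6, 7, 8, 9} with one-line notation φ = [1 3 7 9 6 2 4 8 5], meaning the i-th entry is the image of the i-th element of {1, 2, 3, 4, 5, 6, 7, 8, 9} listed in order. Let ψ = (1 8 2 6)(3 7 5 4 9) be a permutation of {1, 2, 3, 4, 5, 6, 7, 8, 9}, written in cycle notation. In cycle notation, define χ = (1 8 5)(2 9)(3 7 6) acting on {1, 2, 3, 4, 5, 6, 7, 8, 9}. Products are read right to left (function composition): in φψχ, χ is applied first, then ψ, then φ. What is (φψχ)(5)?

8

(φψχ)(5) = φ(ψ(χ(5))). χ(5) = 1, then ψ(1) = 8, then φ(8) = 8, so the result is 8.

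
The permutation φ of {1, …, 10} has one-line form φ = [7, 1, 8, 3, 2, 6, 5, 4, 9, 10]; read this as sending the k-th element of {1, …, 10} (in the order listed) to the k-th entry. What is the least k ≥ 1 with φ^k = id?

Decomposing into disjoint cycles gives cycle lengths 4, 3, 1, 1, 1.
Since disjoint cycles commute, ord(φ) = lcm(4, 3) = 12.

12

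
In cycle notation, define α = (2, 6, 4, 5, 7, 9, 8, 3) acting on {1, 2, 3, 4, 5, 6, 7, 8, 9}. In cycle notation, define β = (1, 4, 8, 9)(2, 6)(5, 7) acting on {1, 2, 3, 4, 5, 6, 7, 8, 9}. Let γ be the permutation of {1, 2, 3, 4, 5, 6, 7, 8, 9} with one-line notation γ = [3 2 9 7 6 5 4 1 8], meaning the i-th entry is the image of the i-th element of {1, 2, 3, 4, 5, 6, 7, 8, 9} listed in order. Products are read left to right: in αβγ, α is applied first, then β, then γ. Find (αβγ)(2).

2

Chase 2: α(2) = 6; β(6) = 2; γ(2) = 2. Hence (αβγ)(2) = 2.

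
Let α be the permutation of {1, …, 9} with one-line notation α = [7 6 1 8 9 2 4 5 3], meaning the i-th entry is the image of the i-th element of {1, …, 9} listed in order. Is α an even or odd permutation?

odd

In disjoint-cycle form the cycle lengths are 7, 2.
A cycle is odd iff its length is even; α has 1 even-length cycle, so sgn(α) = (−1)^1 and α is odd.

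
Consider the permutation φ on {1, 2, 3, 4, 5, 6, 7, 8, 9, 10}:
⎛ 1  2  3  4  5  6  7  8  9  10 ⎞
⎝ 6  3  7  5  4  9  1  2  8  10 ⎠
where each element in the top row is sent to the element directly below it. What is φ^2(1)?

Tracing 1 → 6 → … returns to 1 after 7 steps, so 1 lies in a 7-cycle (1 6 9 8 2 3 7).
Stepping 2 places around the cycle: 1 → 6 → 9.

9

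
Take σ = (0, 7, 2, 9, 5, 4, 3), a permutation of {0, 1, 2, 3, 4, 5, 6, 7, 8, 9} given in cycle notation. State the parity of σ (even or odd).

even

The cycle lengths are 7, 1, 1, 1.
A cycle of length ℓ contributes ℓ−1 transpositions, so σ is a product of 6 transpositions — even.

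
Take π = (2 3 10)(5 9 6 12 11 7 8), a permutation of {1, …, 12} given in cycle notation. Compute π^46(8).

12

8 lies in the 7-cycle (5 9 6 12 11 7 8).
Since the cycle has length 7, π^46 acts on it the same as π^4 (46 mod 7 = 4).
Stepping 4 places around the cycle: 8 → 5 → 9 → 6 → 12.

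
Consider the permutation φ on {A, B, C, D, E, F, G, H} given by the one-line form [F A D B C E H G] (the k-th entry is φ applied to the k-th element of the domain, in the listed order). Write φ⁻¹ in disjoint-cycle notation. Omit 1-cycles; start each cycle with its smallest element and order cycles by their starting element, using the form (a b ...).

(A B D C E F)(G H)

First write φ in disjoint cycles: (A F E C D B)(G H).
Reversing each cycle (and rotating so the smallest element leads) gives φ⁻¹ = (A B D C E F)(G H).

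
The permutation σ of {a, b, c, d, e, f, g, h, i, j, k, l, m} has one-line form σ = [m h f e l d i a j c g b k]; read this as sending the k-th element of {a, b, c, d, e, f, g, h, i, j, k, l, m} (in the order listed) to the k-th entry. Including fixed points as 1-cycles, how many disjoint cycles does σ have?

1

The cycle decomposition is (a, m, k, g, i, j, c, f, d, e, l, b, h), which has 1 cycle (counting 1-cycles).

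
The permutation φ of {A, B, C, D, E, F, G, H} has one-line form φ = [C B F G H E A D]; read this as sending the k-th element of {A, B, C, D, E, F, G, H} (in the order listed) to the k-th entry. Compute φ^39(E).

Tracing E → H → … returns to E after 7 steps, so E lies in a 7-cycle (A, C, F, E, H, D, G).
Since the cycle has length 7, φ^39 acts on it the same as φ^4 (39 mod 7 = 4).
Stepping 4 places around the cycle: E → H → D → G → A.

A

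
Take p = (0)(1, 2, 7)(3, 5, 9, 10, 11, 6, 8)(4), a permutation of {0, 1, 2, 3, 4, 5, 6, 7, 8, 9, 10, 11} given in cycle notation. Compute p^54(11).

9

11 lies in the 7-cycle (3, 5, 9, 10, 11, 6, 8).
Powers repeat with period 7 on this cycle, and 54 mod 7 = 5, so p^54(11) = p^5(11).
Advancing 5 steps from 11: 11 → 6 → 8 → 3 → 5 → 9.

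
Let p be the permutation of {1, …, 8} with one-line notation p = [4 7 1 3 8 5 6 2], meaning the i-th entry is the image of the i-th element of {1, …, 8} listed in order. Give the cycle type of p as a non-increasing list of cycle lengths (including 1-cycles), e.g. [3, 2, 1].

The disjoint cycles are (1, 4, 3)(2, 7, 6, 5, 8), with lengths 5, 3 in non-increasing order.

[5, 3]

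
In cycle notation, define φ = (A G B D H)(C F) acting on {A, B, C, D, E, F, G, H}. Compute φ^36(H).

A

H lies in the 5-cycle (A G B D H).
Since the cycle has length 5, φ^36 acts on it the same as φ^1 (36 mod 5 = 1).
Advancing 1 step from H: H → A.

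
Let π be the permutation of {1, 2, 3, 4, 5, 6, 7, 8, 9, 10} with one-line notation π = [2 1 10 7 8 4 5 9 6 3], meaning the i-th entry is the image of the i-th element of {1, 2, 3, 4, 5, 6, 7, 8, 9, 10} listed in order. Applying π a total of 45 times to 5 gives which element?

6

Tracing 5 → 8 → … returns to 5 after 6 steps, so 5 lies in a 6-cycle (4, 7, 5, 8, 9, 6).
On a 6-cycle, π^6 is the identity, so π^45 = π^3 there (45 ≡ 3 mod 6).
Advancing 3 steps from 5: 5 → 8 → 9 → 6.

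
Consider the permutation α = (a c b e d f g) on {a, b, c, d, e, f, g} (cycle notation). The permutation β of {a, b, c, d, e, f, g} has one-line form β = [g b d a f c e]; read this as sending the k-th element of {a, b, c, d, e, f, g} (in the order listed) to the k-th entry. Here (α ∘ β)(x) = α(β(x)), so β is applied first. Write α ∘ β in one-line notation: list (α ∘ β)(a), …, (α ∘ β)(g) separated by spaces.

a e f c g b d

Chase each element through β then α: a → g → a; b → b → e; c → d → f; d → a → c; e → f → g; f → c → b; g → e → d.
Collecting the images, α ∘ β = [a e f c g b d].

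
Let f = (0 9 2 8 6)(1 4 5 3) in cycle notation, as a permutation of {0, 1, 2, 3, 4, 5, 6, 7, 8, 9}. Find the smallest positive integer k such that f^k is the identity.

20

The cycle type of f is (5, 4, 1).
Since disjoint cycles commute, ord(f) = lcm(5, 4) = 20.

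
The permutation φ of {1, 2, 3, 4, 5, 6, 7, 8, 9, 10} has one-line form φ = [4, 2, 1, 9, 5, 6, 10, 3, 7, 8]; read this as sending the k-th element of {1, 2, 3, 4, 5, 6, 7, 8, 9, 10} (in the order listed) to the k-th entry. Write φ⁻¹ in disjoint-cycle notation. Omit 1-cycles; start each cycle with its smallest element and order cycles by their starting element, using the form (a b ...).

(1 3 8 10 7 9 4)

First write φ in disjoint cycles: (1 4 9 7 10 8 3).
The inverse reverses every cycle; in canonical form, φ⁻¹ = (1 3 8 10 7 9 4).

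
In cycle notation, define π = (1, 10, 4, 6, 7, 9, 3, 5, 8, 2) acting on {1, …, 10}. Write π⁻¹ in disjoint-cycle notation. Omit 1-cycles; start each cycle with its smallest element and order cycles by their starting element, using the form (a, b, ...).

If π sends a → b within a cycle, π⁻¹ sends b → a; equivalently, reverse each cycle.
After reversing and putting each cycle's least element first, π⁻¹ = (1, 2, 8, 5, 3, 9, 7, 6, 4, 10).

(1, 2, 8, 5, 3, 9, 7, 6, 4, 10)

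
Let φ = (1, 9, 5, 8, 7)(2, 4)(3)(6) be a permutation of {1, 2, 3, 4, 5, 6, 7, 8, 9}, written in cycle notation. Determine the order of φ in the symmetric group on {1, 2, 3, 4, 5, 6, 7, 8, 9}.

The disjoint cycles have lengths 5, 2, 1, 1.
Since disjoint cycles commute, ord(φ) = lcm(5, 2) = 10.

10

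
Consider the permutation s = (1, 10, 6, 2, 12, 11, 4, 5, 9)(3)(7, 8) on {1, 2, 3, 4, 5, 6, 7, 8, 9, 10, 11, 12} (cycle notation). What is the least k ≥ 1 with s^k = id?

The disjoint cycles have lengths 9, 2, 1.
The order of s is the least common multiple of its cycle lengths: lcm(9, 2) = 18.

18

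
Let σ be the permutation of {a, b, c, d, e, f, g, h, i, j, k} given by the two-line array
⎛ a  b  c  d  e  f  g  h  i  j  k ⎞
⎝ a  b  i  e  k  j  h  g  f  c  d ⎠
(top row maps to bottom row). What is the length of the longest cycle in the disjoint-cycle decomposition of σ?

Decomposing into disjoint cycles gives (c i f j)(d e k)(g h); the longest has length 4.

4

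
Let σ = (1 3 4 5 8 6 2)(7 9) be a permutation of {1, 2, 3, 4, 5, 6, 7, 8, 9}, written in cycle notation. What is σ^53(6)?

6 lies in the 7-cycle (1 3 4 5 8 6 2).
Powers repeat with period 7 on this cycle, and 53 mod 7 = 4, so σ^53(6) = σ^4(6).
Advancing 4 steps from 6: 6 → 2 → 1 → 3 → 4.

4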